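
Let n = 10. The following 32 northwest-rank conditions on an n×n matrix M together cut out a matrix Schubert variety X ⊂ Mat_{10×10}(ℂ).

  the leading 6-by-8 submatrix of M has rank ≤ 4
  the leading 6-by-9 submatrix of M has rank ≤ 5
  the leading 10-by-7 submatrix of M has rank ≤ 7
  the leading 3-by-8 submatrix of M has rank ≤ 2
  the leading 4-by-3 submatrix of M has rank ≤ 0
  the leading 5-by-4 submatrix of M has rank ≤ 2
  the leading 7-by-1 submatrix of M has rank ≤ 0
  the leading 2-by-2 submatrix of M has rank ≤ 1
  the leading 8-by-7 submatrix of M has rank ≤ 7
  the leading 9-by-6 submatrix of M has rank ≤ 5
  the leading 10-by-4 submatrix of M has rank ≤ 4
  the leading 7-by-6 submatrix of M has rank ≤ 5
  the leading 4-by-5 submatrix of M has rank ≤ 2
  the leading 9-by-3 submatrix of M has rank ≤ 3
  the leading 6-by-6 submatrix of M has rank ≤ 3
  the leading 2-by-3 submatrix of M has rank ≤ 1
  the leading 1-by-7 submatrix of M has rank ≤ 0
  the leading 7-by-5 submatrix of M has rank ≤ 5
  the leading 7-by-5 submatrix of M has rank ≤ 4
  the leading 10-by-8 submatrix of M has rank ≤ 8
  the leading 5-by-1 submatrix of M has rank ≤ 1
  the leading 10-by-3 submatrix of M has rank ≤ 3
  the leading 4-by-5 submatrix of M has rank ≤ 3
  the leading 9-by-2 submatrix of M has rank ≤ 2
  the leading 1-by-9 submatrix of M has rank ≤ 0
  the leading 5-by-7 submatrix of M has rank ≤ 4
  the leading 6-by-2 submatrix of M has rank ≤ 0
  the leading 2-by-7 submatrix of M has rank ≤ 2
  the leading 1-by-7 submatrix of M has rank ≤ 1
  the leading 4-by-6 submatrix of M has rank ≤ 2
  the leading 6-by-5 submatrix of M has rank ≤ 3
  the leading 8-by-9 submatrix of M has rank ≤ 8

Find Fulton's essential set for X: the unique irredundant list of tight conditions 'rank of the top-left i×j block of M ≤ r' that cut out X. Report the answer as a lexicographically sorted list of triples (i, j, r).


Computing R[i][j] = min implied NW-rank bound (n=10, 32 conditions):

  0  0  0  0  0  0  0  0  0  1
  0  0  0  1  1  1  1  1  1  2
  0  0  0  1  2  2  2  2  2  3
  0  0  0  1  2  2  3  3  3  4
  0  0  1  2  3  3  4  4  4  5
  0  0  1  2  3  3  4  4  5  6
  0  1  2  3  4  4  5  5  6  7
  1  2  3  4  5  5  6  6  7  8
  1  2  3  4  5  5  6  7  8  9
  1  2  3  4  5  6  7  8  9  10

giving w = (10, 4, 5, 7, 3, 9, 2, 1, 8, 6) via Δ²R.

|D(w)|=27, |Ess(w)|=8:

[(1, 9, 0), (4, 3, 0), (4, 6, 2), (6, 2, 0), (6, 6, 3), (6, 8, 4), (7, 1, 0), (9, 6, 5)]


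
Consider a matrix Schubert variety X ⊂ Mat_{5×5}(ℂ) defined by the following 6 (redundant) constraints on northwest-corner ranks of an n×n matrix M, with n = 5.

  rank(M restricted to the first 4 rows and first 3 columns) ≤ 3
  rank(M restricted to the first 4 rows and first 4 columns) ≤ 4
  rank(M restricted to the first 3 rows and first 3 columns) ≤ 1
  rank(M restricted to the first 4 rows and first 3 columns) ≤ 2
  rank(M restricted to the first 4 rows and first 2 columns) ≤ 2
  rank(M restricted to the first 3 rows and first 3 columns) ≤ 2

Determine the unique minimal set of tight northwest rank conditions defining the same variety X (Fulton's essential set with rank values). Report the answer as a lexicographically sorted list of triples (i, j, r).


The tightest implied rank at each (i,j), from the 6 conditions:

  1 1 1 1 1
  1 1 1 2 2
  1 1 1 2 3
  1 2 2 3 4
  1 2 3 4 5

giving w = (1, 4, 5, 2, 3) via Δ²R.

ℓ(w)=4; the 1 essential cell (i,j,r):

[(3, 3, 1)]


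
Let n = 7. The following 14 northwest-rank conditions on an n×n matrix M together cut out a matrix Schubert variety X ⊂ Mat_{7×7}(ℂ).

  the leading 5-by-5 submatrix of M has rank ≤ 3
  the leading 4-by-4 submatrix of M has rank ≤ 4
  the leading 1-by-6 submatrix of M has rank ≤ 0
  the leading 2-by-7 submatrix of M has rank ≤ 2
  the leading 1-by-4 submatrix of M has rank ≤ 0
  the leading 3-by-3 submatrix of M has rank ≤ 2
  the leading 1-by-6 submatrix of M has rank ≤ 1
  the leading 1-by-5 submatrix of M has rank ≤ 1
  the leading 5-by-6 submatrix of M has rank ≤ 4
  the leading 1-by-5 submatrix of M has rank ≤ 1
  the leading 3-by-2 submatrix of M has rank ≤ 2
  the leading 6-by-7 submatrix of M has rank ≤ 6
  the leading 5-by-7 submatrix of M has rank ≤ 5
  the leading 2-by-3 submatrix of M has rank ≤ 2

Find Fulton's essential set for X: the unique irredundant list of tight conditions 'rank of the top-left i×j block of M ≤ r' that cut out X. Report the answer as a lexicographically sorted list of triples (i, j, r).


Recovering R(i,j) via the rank-extension bound from the 14 conditions:

  R[1]: 0  0  0  0  0  0  1
  R[2]: 1  1  1  1  1  1  2
  R[3]: 1  2  2  2  2  2  3
  R[4]: 1  2  3  3  3  3  4
  R[5]: 1  2  3  3  3  4  5
  R[6]: 1  2  3  4  4  5  6
  R[7]: 1  2  3  4  5  6  7

the unique w with this rank table is (7, 1, 2, 3, 6, 4, 5).

|D(w)|=8, |Ess(w)|=2:

[(1, 6, 0), (5, 5, 3)]


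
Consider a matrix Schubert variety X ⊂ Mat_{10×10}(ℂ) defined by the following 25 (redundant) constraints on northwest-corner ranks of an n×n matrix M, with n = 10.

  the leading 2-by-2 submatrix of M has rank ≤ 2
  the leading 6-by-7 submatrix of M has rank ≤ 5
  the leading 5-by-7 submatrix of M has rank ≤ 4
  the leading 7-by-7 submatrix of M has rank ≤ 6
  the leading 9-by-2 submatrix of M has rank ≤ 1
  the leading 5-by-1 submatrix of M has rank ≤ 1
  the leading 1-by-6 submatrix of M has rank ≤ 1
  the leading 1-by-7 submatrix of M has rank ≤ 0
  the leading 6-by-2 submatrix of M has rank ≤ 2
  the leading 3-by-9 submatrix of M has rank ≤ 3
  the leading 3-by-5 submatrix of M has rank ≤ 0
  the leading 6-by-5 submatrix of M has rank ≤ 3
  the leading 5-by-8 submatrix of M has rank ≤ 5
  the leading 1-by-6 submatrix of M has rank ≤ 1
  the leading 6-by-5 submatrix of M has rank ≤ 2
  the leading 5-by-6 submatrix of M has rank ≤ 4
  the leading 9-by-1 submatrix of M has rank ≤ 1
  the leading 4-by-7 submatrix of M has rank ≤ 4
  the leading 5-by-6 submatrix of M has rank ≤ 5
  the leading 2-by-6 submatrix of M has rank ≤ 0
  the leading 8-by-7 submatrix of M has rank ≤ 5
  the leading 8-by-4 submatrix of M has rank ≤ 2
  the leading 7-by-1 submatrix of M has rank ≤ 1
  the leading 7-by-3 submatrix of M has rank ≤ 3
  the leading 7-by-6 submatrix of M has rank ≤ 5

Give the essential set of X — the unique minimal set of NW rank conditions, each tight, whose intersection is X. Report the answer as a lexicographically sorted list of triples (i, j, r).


Rank table r_w(10×10) implied by the 25 constraints:

  0  0  0  0  0  0  0  1  1  1
  0  0  0  0  0  0  1  2  2  2
  0  0  0  0  0  1  2  3  3  3
  1  1  1  1  1  2  3  4  4  4
  1  1  2  2  2  3  4  5  5  5
  1  1  2  2  2  3  4  5  6  6
  1  1  2  2  3  4  5  6  7  7
  1  1  2  2  3  4  5  6  7  8
  1  1  2  3  4  5  6  7  8  9
  1  2  3  4  5  6  7  8  9  10

so w = (8, 7, 6, 1, 3, 9, 5, 10, 4, 2).

Fulton essential set (6 of the 27 Rothe cells):

[(1, 7, 0), (2, 6, 0), (3, 5, 0), (6, 5, 2), (8, 4, 2), (9, 2, 1)]


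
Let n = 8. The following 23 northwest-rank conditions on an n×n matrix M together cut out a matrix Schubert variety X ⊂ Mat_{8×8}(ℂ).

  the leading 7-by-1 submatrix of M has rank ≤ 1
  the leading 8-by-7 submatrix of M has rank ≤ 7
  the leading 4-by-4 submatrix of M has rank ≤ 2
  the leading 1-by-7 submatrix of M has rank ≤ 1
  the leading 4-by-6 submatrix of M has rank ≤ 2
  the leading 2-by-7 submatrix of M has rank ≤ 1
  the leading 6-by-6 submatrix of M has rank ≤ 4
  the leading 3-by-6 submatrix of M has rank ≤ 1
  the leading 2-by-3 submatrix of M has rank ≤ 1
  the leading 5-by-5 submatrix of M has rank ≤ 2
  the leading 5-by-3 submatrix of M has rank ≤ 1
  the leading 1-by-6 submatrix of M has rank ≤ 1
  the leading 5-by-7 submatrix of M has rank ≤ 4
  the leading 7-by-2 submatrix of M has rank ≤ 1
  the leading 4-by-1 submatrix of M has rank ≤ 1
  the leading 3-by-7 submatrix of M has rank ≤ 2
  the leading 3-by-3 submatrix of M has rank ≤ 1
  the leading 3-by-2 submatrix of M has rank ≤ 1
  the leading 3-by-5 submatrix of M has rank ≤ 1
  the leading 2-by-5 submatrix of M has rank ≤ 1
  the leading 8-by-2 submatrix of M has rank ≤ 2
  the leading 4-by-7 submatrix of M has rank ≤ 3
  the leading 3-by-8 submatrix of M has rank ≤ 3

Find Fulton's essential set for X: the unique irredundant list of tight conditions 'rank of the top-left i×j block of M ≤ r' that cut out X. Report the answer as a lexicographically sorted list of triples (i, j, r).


Computing R[i][j] = min implied NW-rank bound (n=8, 23 conditions):

  i=1: 1  1  1  1  1  1  1  1
  i=2: 1  1  1  1  1  1  1  2
  i=3: 1  1  1  1  1  1  2  3
  i=4: 1  1  1  2  2  2  3  4
  i=5: 1  1  1  2  2  3  4  5
  i=6: 1  1  2  3  3  4  5  6
  i=7: 1  1  2  3  4  5  6  7
  i=8: 1  2  3  4  5  6  7  8

so w = (1, 8, 7, 4, 6, 3, 5, 2).

ℓ(w)=18; the 5 essential cells (i,j,r):

[(2, 7, 1), (3, 6, 1), (5, 3, 1), (5, 5, 2), (7, 2, 1)]


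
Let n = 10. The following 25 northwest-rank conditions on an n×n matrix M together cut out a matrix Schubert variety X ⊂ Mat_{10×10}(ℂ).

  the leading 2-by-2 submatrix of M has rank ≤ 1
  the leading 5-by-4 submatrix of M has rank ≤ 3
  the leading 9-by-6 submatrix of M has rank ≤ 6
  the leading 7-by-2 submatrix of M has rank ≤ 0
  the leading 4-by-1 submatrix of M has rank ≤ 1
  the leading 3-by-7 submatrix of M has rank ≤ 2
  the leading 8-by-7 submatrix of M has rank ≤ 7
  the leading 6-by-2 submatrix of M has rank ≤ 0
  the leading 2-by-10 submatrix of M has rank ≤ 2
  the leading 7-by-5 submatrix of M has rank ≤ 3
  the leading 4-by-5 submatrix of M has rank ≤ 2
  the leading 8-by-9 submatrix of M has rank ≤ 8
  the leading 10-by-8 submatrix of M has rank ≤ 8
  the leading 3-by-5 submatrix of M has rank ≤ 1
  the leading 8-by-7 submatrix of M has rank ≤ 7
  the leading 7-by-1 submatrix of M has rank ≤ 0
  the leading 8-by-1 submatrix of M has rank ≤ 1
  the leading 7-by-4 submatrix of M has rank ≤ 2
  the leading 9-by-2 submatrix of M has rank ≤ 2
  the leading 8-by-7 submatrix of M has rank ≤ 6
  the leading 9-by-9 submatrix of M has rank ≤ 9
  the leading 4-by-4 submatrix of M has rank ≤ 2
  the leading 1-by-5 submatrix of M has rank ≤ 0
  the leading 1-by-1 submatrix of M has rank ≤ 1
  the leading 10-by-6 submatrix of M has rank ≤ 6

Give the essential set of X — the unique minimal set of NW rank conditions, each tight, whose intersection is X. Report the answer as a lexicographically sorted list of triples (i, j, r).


Propagating the 25 rank bounds to every northwest block:

  R[1]: 0  0  0  0  0  1  1  1  1  1
  R[2]: 0  0  1  1  1  2  2  2  2  2
  R[3]: 0  0  1  1  1  2  2  3  3  3
  R[4]: 0  0  1  2  2  3  3  4  4  4
  R[5]: 0  0  1  2  3  4  4  5  5  5
  R[6]: 0  0  1  2  3  4  5  6  6  6
  R[7]: 0  0  1  2  3  4  5  6  7  7
  R[8]: 1  1  2  3  4  5  6  7  8  8
  R[9]: 1  2  3  4  5  6  7  8  9  9
  R[10]: 1  2  3  4  5  6  7  8  9  10

hence w(1..10) = (6, 3, 8, 4, 5, 7, 9, 1, 2, 10).

ℓ(w)=20; the 4 essential cells (i,j,r):

[(1, 5, 0), (3, 5, 1), (3, 7, 2), (7, 2, 0)]


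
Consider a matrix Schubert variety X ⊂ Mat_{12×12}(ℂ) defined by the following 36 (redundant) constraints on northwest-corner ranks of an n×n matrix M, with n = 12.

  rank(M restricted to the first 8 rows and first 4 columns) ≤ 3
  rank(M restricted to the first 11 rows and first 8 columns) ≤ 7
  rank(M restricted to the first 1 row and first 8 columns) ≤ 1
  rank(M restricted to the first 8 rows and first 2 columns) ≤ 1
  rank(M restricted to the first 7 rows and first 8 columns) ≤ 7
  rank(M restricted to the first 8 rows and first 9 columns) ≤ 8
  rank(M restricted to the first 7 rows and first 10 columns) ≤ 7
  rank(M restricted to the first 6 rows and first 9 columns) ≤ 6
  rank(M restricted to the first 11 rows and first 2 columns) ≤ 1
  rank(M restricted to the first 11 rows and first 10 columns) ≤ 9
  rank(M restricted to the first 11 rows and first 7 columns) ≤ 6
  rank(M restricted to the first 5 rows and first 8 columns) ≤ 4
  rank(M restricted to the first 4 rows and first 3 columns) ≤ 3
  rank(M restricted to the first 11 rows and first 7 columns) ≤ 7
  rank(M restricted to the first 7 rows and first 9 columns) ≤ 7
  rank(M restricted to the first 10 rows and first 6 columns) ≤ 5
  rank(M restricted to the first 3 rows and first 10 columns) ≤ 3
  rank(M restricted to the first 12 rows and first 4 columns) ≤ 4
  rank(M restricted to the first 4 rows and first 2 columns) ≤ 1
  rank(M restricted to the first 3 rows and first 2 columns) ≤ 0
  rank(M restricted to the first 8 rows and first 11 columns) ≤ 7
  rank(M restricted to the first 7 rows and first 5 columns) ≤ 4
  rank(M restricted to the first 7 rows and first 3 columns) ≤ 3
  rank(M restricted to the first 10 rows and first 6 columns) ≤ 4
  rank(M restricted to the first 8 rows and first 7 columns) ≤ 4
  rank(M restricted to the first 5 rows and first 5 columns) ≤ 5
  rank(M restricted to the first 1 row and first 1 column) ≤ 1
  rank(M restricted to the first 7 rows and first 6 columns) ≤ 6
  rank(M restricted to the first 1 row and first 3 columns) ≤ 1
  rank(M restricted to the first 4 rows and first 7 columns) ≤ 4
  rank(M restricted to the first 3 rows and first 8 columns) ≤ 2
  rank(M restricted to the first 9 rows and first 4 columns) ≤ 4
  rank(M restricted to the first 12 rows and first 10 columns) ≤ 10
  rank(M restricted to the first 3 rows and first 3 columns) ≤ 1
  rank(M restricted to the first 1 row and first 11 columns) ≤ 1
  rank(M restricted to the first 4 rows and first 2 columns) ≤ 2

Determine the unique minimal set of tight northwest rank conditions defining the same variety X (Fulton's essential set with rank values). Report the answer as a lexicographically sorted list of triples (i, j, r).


Computing R[i][j] = min implied NW-rank bound (n=12, 36 conditions):

  i=1: 0, 0, 1, 1, 1, 1, 1, 1, 1, 1, 1, 1
  i=2: 0, 0, 1, 2, 2, 2, 2, 2, 2, 2, 2, 2
  i=3: 0, 0, 1, 2, 2, 2, 2, 2, 3, 3, 3, 3
  i=4: 1, 1, 2, 3, 3, 3, 3, 3, 4, 4, 4, 4
  i=5: 1, 1, 2, 3, 4, 4, 4, 4, 5, 5, 5, 5
  i=6: 1, 1, 2, 3, 4, 4, 4, 5, 6, 6, 6, 6
  i=7: 1, 1, 2, 3, 4, 4, 4, 5, 6, 7, 7, 7
  i=8: 1, 1, 2, 3, 4, 4, 4, 5, 6, 7, 7, 8
  i=9: 1, 1, 2, 3, 4, 4, 5, 6, 7, 8, 8, 9
  i=10: 1, 1, 2, 3, 4, 4, 5, 6, 7, 8, 9, 10
  i=11: 1, 1, 2, 3, 4, 5, 6, 7, 8, 9, 10, 11
  i=12: 1, 2, 3, 4, 5, 6, 7, 8, 9, 10, 11, 12

so w = (3, 4, 9, 1, 5, 8, 10, 12, 7, 11, 6, 2).

ℓ(w)=26; the 6 essential cells (i,j,r):

[(3, 2, 0), (3, 8, 2), (8, 7, 4), (8, 11, 7), (10, 6, 4), (11, 2, 1)]


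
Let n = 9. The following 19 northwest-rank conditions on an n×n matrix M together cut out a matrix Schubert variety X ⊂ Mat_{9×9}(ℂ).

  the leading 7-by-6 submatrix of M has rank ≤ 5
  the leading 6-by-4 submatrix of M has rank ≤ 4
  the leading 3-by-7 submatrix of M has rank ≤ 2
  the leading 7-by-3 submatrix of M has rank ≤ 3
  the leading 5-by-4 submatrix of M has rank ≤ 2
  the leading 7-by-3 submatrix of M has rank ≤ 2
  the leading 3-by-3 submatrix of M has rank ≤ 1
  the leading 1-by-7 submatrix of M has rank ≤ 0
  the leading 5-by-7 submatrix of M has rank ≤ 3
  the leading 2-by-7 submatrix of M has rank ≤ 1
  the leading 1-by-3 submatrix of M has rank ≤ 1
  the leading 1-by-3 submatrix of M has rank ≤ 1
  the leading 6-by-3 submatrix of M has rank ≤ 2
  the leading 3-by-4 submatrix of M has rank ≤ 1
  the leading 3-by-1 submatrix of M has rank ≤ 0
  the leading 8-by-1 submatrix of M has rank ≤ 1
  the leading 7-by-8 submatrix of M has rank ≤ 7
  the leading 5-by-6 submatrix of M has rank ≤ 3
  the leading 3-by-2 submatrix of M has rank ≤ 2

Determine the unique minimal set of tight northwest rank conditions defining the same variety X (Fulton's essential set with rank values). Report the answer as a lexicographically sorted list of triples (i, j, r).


Computing R[i][j] = min implied NW-rank bound (n=9, 19 conditions):

  row 1: 0  0  0  0  0  0  0  1  1
  row 2: 0  1  1  1  1  1  1  2  2
  row 3: 0  1  1  1  2  2  2  3  3
  row 4: 1  2  2  2  3  3  3  4  4
  row 5: 1  2  2  2  3  3  3  4  5
  row 6: 1  2  2  3  4  4  4  5  6
  row 7: 1  2  2  3  4  5  5  6  7
  row 8: 1  2  3  4  5  6  6  7  8
  row 9: 1  2  3  4  5  6  7  8  9

giving w = (8, 2, 5, 1, 9, 4, 6, 3, 7) via Δ²R.

Rothe diagram D(w) (17 cells), 6 SE-corners (essential conditions):

[(1, 7, 0), (3, 1, 0), (3, 4, 1), (5, 4, 2), (5, 7, 3), (7, 3, 2)]


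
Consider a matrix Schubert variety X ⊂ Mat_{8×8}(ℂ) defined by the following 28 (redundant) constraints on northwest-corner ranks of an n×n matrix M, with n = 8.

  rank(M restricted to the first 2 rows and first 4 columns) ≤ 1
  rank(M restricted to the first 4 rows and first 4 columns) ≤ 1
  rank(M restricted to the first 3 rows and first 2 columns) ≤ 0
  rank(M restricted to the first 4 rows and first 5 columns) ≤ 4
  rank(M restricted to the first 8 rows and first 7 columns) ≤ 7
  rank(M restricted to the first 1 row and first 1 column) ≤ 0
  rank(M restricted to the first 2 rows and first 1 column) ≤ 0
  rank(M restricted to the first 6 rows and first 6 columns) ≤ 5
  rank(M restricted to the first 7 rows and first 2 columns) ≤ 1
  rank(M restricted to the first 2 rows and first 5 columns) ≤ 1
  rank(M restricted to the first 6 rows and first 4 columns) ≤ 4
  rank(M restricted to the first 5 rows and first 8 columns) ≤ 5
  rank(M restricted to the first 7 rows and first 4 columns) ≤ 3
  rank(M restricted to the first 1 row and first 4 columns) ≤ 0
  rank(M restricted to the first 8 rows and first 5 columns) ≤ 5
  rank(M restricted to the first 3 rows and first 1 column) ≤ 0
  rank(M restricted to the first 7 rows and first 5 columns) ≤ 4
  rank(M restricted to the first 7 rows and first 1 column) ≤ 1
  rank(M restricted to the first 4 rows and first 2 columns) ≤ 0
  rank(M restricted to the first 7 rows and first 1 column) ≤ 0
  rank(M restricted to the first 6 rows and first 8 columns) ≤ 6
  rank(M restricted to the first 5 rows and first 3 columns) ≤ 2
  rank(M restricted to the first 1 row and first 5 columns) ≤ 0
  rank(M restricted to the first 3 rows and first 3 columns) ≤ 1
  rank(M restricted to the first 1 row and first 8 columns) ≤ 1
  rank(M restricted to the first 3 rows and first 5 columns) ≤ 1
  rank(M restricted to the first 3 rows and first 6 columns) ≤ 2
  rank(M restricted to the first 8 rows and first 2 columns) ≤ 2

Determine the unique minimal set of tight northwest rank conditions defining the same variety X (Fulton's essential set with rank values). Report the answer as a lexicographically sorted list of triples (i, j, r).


Rank table r_w(8×8) implied by the 28 constraints:

  0, 0, 0, 0, 0, 1, 1, 1
  0, 0, 1, 1, 1, 2, 2, 2
  0, 0, 1, 1, 1, 2, 3, 3
  0, 0, 1, 1, 2, 3, 4, 4
  0, 1, 2, 2, 3, 4, 5, 5
  0, 1, 2, 3, 4, 5, 6, 6
  0, 1, 2, 3, 4, 5, 6, 7
  1, 2, 3, 4, 5, 6, 7, 8

giving w = (6, 3, 7, 5, 2, 4, 8, 1) via Δ²R.

Fulton essential set (5 of the 17 Rothe cells):

[(1, 5, 0), (3, 5, 1), (4, 2, 0), (4, 4, 1), (7, 1, 0)]


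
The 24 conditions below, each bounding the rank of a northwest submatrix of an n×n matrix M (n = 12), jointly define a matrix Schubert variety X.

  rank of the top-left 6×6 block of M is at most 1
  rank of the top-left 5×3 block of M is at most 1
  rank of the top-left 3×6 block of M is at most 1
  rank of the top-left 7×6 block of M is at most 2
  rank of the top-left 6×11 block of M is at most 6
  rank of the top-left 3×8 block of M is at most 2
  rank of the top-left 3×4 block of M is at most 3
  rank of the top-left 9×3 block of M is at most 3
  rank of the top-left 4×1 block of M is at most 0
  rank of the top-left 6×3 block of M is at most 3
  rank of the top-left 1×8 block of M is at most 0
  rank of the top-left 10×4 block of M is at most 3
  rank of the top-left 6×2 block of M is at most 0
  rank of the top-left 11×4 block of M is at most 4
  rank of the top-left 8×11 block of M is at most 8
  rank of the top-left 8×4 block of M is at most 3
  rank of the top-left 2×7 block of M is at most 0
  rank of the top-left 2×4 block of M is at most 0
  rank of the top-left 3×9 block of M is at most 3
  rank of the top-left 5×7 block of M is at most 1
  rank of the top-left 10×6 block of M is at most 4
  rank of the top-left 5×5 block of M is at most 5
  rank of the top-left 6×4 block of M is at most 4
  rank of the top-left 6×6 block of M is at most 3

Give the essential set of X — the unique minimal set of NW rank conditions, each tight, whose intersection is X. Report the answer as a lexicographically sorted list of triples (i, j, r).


Propagating the 24 rank bounds to every northwest block:

  i=1: 0 | 0 | 0 | 0 | 0 | 0 | 0 | 0 | 1 | 1 | 1 | 1
  i=2: 0 | 0 | 0 | 0 | 0 | 0 | 0 | 1 | 2 | 2 | 2 | 2
  i=3: 0 | 0 | 1 | 1 | 1 | 1 | 1 | 2 | 3 | 3 | 3 | 3
  i=4: 0 | 0 | 1 | 1 | 1 | 1 | 1 | 2 | 3 | 4 | 4 | 4
  i=5: 0 | 0 | 1 | 1 | 1 | 1 | 1 | 2 | 3 | 4 | 5 | 5
  i=6: 0 | 0 | 1 | 1 | 1 | 1 | 2 | 3 | 4 | 5 | 6 | 6
  i=7: 1 | 1 | 2 | 2 | 2 | 2 | 3 | 4 | 5 | 6 | 7 | 7
  i=8: 1 | 2 | 3 | 3 | 3 | 3 | 4 | 5 | 6 | 7 | 8 | 8
  i=9: 1 | 2 | 3 | 3 | 4 | 4 | 5 | 6 | 7 | 8 | 9 | 9
  i=10: 1 | 2 | 3 | 3 | 4 | 4 | 5 | 6 | 7 | 8 | 9 | 10
  i=11: 1 | 2 | 3 | 4 | 5 | 5 | 6 | 7 | 8 | 9 | 10 | 11
  i=12: 1 | 2 | 3 | 4 | 5 | 6 | 7 | 8 | 9 | 10 | 11 | 12

hence w(1..12) = (9, 8, 3, 10, 11, 7, 1, 2, 5, 12, 4, 6).

D(w) has 37 cells with 7 SE-corners; essential set:

[(1, 8, 0), (2, 7, 0), (5, 7, 1), (6, 2, 0), (6, 6, 1), (10, 4, 3), (10, 6, 4)]


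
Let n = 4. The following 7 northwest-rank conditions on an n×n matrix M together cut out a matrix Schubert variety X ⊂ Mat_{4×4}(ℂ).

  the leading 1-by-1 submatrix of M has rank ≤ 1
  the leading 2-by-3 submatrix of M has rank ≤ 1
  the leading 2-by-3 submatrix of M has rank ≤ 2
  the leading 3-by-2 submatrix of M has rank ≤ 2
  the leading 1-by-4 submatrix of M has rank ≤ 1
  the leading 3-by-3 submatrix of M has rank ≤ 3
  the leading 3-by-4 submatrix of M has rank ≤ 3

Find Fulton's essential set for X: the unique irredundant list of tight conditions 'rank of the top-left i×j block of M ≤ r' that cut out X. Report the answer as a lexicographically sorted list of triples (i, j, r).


The tightest implied rank at each (i,j), from the 7 conditions:

  row 1: 1, 1, 1, 1
  row 2: 1, 1, 1, 2
  row 3: 1, 2, 2, 3
  row 4: 1, 2, 3, 4

the unique w with this rank table is (1, 4, 2, 3).

Fulton essential set (1 of the 2 Rothe cells):

[(2, 3, 1)]


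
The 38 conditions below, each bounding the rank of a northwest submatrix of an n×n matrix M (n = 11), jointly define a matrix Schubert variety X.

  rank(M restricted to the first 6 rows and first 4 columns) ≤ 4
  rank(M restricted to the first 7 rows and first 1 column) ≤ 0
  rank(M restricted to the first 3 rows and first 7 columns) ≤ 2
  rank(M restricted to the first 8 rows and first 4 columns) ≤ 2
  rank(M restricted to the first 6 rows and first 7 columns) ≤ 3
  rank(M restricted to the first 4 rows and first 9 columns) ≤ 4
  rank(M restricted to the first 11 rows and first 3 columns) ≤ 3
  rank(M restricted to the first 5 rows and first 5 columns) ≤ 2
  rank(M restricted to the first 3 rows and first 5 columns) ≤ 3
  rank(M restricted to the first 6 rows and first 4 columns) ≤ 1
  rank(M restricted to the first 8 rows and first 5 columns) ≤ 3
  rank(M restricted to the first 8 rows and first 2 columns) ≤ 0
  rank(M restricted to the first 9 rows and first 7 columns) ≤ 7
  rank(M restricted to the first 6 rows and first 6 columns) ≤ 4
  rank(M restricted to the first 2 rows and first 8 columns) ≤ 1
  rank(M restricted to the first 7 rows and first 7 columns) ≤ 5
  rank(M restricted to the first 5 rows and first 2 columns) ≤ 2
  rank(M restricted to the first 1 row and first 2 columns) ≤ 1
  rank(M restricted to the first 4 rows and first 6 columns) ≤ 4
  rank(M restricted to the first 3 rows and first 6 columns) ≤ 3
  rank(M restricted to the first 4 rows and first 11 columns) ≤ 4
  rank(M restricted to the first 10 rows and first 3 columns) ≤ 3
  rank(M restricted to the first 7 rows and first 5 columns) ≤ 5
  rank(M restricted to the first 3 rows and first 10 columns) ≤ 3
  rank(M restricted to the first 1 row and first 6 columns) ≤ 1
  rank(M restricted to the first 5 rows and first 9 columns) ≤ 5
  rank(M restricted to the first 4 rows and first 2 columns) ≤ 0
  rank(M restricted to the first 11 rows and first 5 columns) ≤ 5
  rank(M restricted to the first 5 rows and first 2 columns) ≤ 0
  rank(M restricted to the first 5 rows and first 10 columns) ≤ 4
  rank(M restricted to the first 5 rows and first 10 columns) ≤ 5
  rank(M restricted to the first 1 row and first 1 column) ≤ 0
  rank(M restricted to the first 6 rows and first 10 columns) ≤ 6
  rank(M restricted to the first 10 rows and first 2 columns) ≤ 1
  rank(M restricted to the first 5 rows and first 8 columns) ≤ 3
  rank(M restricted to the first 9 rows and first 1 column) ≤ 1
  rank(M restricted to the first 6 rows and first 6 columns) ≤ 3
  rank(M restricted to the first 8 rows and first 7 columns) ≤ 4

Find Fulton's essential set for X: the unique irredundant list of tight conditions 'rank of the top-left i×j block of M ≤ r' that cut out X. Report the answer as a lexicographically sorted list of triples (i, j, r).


Rank table r_w(11×11) implied by the 38 constraints:

  R[1]: 0  0  1  1  1  1  1  1  1  1  1
  R[2]: 0  0  1  1  1  1  1  1  2  2  2
  R[3]: 0  0  1  1  2  2  2  2  3  3  3
  R[4]: 0  0  1  1  2  3  3  3  4  4  4
  R[5]: 0  0  1  1  2  3  3  3  4  4  5
  R[6]: 0  0  1  1  2  3  3  4  5  5  6
  R[7]: 0  0  1  2  3  4  4  5  6  6  7
  R[8]: 0  0  1  2  3  4  4  5  6  7  8
  R[9]: 1  1  2  3  4  5  5  6  7  8  9
  R[10]: 1  1  2  3  4  5  6  7  8  9  10
  R[11]: 1  2  3  4  5  6  7  8  9  10  11

giving w = (3, 9, 5, 6, 11, 8, 4, 10, 1, 7, 2) via Δ²R.

|D(w)|=31, |Ess(w)|=8:

[(2, 8, 1), (5, 8, 3), (5, 10, 4), (6, 4, 1), (6, 7, 3), (8, 2, 0), (8, 7, 4), (10, 2, 1)]


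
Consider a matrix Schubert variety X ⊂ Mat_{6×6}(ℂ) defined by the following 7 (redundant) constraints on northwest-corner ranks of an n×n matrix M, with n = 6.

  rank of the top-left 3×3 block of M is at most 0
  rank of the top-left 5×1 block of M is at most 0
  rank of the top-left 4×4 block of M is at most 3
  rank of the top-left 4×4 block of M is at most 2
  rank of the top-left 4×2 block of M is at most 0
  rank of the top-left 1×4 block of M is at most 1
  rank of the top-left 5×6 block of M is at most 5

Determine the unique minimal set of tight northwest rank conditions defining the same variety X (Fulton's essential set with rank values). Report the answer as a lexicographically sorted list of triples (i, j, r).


Rank table r_w(6×6) implied by the 7 constraints:

  row 1: 0  0  0  1  1  1
  row 2: 0  0  0  1  2  2
  row 3: 0  0  0  1  2  3
  row 4: 0  0  1  2  3  4
  row 5: 0  1  2  3  4  5
  row 6: 1  2  3  4  5  6

giving w = (4, 5, 6, 3, 2, 1) via Δ²R.

D(w) has 12 cells with 3 SE-corners; essential set:

[(3, 3, 0), (4, 2, 0), (5, 1, 0)]


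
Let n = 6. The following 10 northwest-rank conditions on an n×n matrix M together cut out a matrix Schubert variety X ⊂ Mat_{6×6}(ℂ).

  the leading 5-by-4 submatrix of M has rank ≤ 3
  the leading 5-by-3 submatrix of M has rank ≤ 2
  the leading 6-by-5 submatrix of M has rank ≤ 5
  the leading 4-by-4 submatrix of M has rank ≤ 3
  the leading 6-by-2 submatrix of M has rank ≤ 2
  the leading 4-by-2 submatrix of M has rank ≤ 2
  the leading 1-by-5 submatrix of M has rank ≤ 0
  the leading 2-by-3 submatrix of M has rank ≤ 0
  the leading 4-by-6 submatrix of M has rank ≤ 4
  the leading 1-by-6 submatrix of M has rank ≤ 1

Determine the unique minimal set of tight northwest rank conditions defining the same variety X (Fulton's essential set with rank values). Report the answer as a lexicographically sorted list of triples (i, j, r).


Computing R[i][j] = min implied NW-rank bound (n=6, 10 conditions):

  i=1: 0, 0, 0, 0, 0, 1
  i=2: 0, 0, 0, 1, 1, 2
  i=3: 1, 1, 1, 2, 2, 3
  i=4: 1, 2, 2, 3, 3, 4
  i=5: 1, 2, 2, 3, 4, 5
  i=6: 1, 2, 3, 4, 5, 6

hence w(1..6) = (6, 4, 1, 2, 5, 3).

D(w) has 9 cells with 3 SE-corners; essential set:

[(1, 5, 0), (2, 3, 0), (5, 3, 2)]


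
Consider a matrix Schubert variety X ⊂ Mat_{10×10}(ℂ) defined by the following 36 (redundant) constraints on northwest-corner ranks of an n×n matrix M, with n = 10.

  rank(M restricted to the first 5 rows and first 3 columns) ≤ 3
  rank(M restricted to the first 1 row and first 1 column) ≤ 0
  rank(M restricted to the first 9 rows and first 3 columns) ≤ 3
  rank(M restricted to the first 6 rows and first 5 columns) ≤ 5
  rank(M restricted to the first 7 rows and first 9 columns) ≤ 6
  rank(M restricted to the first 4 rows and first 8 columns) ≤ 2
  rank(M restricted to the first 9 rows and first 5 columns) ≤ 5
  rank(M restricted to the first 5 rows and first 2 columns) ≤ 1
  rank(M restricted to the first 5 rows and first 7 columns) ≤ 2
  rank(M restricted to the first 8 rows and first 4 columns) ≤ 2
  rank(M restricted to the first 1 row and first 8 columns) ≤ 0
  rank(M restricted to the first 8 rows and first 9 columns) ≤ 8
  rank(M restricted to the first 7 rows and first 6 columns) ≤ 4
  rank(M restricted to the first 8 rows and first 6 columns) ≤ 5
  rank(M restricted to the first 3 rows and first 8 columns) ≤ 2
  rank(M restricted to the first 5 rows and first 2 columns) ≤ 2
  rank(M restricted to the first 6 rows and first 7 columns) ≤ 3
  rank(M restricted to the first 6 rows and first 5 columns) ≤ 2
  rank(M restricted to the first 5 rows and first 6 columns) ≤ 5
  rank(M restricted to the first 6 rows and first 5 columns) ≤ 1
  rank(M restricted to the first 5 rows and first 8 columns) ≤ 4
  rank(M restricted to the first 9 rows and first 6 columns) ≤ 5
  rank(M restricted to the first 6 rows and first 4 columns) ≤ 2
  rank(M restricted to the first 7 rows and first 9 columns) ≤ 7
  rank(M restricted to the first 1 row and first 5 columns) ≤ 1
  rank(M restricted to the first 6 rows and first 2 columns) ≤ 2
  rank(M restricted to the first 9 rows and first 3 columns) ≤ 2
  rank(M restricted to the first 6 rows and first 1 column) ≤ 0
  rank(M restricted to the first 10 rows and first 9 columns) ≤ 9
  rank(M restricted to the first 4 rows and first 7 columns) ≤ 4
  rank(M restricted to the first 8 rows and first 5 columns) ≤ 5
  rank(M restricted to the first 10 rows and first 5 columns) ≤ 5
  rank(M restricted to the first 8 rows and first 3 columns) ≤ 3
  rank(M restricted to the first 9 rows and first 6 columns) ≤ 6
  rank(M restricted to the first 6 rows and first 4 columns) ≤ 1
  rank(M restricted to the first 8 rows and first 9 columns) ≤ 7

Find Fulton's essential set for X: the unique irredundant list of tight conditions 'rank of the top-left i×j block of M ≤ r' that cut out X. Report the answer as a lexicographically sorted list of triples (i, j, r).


Recovering R(i,j) via the rank-extension bound from the 36 conditions:

  0, 0, 0, 0, 0, 0, 0, 0, 1, 1
  0, 1, 1, 1, 1, 1, 1, 1, 2, 2
  0, 1, 1, 1, 1, 2, 2, 2, 3, 3
  0, 1, 1, 1, 1, 2, 2, 2, 3, 4
  0, 1, 1, 1, 1, 2, 2, 3, 4, 5
  0, 1, 1, 1, 1, 2, 3, 4, 5, 6
  1, 2, 2, 2, 2, 3, 4, 5, 6, 7
  1, 2, 2, 2, 3, 4, 5, 6, 7, 8
  1, 2, 2, 3, 4, 5, 6, 7, 8, 9
  1, 2, 3, 4, 5, 6, 7, 8, 9, 10

hence w(1..10) = (9, 2, 6, 10, 8, 7, 1, 5, 4, 3).

Rothe diagram D(w) (31 cells), 7 SE-corners (essential conditions):

[(1, 8, 0), (4, 8, 2), (5, 7, 2), (6, 1, 0), (6, 5, 1), (8, 4, 2), (9, 3, 2)]


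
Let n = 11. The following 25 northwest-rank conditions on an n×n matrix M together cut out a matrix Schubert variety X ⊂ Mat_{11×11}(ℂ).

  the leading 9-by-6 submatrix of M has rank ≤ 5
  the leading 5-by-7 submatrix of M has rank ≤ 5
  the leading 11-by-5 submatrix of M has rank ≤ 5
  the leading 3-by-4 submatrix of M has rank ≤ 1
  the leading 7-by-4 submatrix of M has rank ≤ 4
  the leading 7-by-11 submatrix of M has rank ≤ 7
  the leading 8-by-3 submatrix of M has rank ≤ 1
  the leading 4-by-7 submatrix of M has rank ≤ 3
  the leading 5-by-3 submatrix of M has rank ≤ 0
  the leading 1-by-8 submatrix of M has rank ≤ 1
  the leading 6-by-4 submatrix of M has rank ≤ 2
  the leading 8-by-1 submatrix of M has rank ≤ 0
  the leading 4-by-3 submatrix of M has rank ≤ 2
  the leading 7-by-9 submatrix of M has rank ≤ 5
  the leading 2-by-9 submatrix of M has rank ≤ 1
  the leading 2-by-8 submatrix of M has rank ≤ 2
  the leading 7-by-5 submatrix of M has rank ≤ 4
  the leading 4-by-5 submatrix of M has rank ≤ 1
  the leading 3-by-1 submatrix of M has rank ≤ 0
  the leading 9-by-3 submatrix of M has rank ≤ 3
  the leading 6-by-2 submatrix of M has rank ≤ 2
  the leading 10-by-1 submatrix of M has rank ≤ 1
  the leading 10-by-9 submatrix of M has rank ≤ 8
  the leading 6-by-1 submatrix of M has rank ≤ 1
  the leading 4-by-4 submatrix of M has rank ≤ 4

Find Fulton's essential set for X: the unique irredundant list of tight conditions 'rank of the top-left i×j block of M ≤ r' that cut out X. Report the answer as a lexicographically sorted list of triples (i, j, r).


Propagating the 25 rank bounds to every northwest block:

  R[1]: 0  0  0  1  1  1  1  1  1  1  1
  R[2]: 0  0  0  1  1  1  1  1  1  2  2
  R[3]: 0  0  0  1  1  2  2  2  2  3  3
  R[4]: 0  0  0  1  1  2  3  3  3  4  4
  R[5]: 0  0  0  1  2  3  4  4  4  5  5
  R[6]: 0  1  1  2  3  4  5  5  5  6  6
  R[7]: 0  1  1  2  3  4  5  5  5  6  7
  R[8]: 0  1  1  2  3  4  5  6  6  7  8
  R[9]: 1  2  2  3  4  5  6  7  7  8  9
  R[10]: 1  2  3  4  5  6  7  8  8  9  10
  R[11]: 1  2  3  4  5  6  7  8  9  10  11

so w = (4, 10, 6, 7, 5, 2, 11, 8, 1, 3, 9).

6 SE-corners of the 29-cell Rothe diagram give Ess(w):

[(2, 9, 1), (4, 5, 1), (5, 3, 0), (7, 9, 5), (8, 1, 0), (8, 3, 1)]


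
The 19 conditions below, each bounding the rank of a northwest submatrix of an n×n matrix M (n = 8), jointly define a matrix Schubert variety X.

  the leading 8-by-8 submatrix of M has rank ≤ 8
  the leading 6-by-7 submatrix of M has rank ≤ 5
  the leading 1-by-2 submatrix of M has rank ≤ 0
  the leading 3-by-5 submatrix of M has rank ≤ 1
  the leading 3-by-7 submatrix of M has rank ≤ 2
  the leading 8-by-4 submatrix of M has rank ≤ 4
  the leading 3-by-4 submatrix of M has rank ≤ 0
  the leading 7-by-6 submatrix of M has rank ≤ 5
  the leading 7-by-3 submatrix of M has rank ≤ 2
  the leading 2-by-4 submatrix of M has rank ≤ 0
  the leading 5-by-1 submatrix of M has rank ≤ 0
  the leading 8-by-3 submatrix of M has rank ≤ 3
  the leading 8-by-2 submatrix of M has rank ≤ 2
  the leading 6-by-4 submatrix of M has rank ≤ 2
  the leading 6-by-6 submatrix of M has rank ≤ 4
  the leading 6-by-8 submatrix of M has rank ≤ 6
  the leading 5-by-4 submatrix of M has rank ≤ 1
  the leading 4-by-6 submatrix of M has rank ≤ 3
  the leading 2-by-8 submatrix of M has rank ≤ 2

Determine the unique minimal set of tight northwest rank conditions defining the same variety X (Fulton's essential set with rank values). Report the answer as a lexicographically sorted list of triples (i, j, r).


Reconstructing r_w from the 19 given conditions:

  R[1]: 0 0 0 0 1 1 1 1
  R[2]: 0 0 0 0 1 2 2 2
  R[3]: 0 0 0 0 1 2 2 3
  R[4]: 0 1 1 1 2 3 3 4
  R[5]: 0 1 1 1 2 3 4 5
  R[6]: 1 2 2 2 3 4 5 6
  R[7]: 1 2 2 3 4 5 6 7
  R[8]: 1 2 3 4 5 6 7 8

giving w = (5, 6, 8, 2, 7, 1, 4, 3) via Δ²R.

ℓ(w)=18; the 5 essential cells (i,j,r):

[(3, 4, 0), (3, 7, 2), (5, 1, 0), (5, 4, 1), (7, 3, 2)]


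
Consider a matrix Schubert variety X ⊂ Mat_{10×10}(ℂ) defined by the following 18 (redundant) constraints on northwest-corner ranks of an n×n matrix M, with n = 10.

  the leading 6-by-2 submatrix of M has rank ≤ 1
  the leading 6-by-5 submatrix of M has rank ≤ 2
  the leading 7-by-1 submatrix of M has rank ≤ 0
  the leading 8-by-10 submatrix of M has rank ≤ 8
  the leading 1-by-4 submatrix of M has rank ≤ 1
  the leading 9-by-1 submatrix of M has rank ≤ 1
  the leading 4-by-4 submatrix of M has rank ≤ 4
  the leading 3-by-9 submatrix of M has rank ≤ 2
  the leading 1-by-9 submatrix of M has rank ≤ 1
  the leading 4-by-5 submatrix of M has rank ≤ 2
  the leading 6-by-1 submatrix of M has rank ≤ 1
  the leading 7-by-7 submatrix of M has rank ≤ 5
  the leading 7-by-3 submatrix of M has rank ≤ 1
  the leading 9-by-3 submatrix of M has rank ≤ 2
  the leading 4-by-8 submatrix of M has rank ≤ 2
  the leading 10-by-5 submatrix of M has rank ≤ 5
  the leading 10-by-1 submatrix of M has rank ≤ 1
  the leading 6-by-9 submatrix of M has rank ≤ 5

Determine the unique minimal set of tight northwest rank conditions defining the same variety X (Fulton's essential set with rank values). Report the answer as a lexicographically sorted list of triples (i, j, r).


Propagating the 18 rank bounds to every northwest block:

  R[1]: 0  1  1  1  1  1  1  1  1  1
  R[2]: 0  1  1  2  2  2  2  2  2  2
  R[3]: 0  1  1  2  2  2  2  2  2  3
  R[4]: 0  1  1  2  2  2  2  2  3  4
  R[5]: 0  1  1  2  2  3  3  3  4  5
  R[6]: 0  1  1  2  2  3  4  4  5  6
  R[7]: 0  1  1  2  3  4  5  5  6  7
  R[8]: 1  2  2  3  4  5  6  6  7  8
  R[9]: 1  2  2  3  4  5  6  7  8  9
  R[10]: 1  2  3  4  5  6  7  8  9  10

hence w(1..10) = (2, 4, 10, 9, 6, 7, 5, 1, 8, 3).

ℓ(w)=25; the 6 essential cells (i,j,r):

[(3, 9, 2), (4, 8, 2), (6, 5, 2), (7, 1, 0), (7, 3, 1), (9, 3, 2)]


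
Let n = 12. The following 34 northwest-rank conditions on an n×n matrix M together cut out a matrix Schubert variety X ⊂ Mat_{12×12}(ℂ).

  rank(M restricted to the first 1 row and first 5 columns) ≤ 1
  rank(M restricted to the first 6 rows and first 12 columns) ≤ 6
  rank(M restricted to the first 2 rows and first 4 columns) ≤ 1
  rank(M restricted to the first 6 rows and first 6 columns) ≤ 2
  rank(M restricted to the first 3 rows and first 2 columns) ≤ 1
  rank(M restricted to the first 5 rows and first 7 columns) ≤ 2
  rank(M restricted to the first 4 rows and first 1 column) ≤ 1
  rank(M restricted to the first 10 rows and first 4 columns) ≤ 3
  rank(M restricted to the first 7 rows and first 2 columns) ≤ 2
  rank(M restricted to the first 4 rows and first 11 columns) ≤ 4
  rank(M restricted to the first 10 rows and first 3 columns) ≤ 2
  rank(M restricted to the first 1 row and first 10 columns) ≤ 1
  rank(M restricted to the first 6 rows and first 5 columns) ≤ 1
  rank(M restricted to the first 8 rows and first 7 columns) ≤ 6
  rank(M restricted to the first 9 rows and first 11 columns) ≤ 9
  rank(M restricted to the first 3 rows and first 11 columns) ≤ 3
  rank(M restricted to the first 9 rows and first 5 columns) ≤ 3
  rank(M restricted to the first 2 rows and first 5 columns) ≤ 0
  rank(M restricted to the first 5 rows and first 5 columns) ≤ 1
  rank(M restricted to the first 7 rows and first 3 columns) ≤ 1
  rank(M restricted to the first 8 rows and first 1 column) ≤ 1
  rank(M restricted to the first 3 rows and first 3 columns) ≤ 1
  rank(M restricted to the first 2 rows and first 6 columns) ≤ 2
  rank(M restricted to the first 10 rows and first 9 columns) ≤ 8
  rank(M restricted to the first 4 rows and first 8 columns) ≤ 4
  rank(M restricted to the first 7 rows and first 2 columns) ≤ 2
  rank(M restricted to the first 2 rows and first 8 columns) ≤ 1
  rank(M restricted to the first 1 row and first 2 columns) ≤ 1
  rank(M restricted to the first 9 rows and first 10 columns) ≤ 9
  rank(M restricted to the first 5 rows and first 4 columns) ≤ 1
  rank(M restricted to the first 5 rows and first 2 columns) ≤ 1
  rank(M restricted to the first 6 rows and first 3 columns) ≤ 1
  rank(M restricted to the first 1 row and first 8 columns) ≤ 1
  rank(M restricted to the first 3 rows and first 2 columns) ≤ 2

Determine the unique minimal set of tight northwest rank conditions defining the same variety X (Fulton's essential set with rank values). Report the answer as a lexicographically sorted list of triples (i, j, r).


Rank table r_w(12×12) implied by the 34 constraints:

  R[1]: 0 0 0 0 0 1 1 1 1 1 1 1
  R[2]: 0 0 0 0 0 1 1 1 2 2 2 2
  R[3]: 1 1 1 1 1 2 2 2 3 3 3 3
  R[4]: 1 1 1 1 1 2 2 3 4 4 4 4
  R[5]: 1 1 1 1 1 2 2 3 4 5 5 5
  R[6]: 1 1 1 1 1 2 3 4 5 6 6 6
  R[7]: 1 1 1 2 2 3 4 5 6 7 7 7
  R[8]: 1 2 2 3 3 4 5 6 7 8 8 8
  R[9]: 1 2 2 3 3 4 5 6 7 8 9 9
  R[10]: 1 2 2 3 4 5 6 7 8 9 10 10
  R[11]: 1 2 3 4 5 6 7 8 9 10 11 11
  R[12]: 1 2 3 4 5 6 7 8 9 10 11 12

giving w = (6, 9, 1, 8, 10, 7, 4, 2, 11, 5, 3, 12) via Δ²R.

ℓ(w)=31; the 7 essential cells (i,j,r):

[(2, 5, 0), (2, 8, 1), (5, 7, 2), (6, 5, 1), (7, 3, 1), (9, 5, 3), (10, 3, 2)]
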